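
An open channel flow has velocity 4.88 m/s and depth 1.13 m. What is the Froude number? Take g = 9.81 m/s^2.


The Froude number is defined as Fr = V / sqrt(g*y).
g*y = 9.81 * 1.13 = 11.0853.
sqrt(g*y) = sqrt(11.0853) = 3.3295.
Fr = 4.88 / 3.3295 = 1.4657.

1.4657


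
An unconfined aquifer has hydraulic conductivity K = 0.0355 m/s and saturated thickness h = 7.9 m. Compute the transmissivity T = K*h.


Transmissivity is defined as T = K * h.
T = 0.0355 * 7.9
  = 0.2804 m^2/s.

0.2804


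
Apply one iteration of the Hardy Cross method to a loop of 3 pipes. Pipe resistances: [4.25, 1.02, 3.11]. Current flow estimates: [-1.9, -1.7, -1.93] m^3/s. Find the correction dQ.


Numerator terms (r*Q*|Q|): 4.25*-1.9*|-1.9| = -15.3425; 1.02*-1.7*|-1.7| = -2.9478; 3.11*-1.93*|-1.93| = -11.5844.
Sum of numerator = -29.8747.
Denominator terms (r*|Q|): 4.25*|-1.9| = 8.075; 1.02*|-1.7| = 1.734; 3.11*|-1.93| = 6.0023.
2 * sum of denominator = 2 * 15.8113 = 31.6226.
dQ = --29.8747 / 31.6226 = 0.9447 m^3/s.

0.9447


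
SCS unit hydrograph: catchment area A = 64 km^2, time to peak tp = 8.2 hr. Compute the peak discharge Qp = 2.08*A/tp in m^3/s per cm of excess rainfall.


SCS formula: Qp = 2.08 * A / tp.
Qp = 2.08 * 64 / 8.2
   = 133.12 / 8.2
   = 16.23 m^3/s per cm.

16.23


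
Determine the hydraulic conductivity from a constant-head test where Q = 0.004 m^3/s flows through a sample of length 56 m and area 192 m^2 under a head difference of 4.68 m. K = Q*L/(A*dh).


From K = Q*L / (A*dh):
Numerator: Q*L = 0.004 * 56 = 0.224.
Denominator: A*dh = 192 * 4.68 = 898.56.
K = 0.224 / 898.56 = 0.000249 m/s.

0.000249


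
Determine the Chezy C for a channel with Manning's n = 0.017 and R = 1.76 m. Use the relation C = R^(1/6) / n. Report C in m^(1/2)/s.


The Chezy coefficient relates to Manning's n through C = R^(1/6) / n.
R^(1/6) = 1.76^(1/6) = 1.0988.
C = 1.0988 / 0.017 = 64.64 m^(1/2)/s.

64.64


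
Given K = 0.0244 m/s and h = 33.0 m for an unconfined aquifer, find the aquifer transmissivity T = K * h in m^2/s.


Transmissivity is defined as T = K * h.
T = 0.0244 * 33.0
  = 0.8052 m^2/s.

0.8052


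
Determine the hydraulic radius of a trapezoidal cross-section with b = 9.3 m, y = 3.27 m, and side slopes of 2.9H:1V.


For a trapezoidal section with side slope z:
A = (b + z*y)*y = (9.3 + 2.9*3.27)*3.27 = 61.42 m^2.
P = b + 2*y*sqrt(1 + z^2) = 9.3 + 2*3.27*sqrt(1 + 2.9^2) = 29.362 m.
R = A/P = 61.42 / 29.362 = 2.0918 m.

2.0918


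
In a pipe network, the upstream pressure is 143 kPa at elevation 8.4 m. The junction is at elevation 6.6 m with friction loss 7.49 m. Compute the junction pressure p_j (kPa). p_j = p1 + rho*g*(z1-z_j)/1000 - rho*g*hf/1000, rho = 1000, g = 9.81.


Junction pressure: p_j = p1 + rho*g*(z1 - z_j)/1000 - rho*g*hf/1000.
Elevation term = 1000*9.81*(8.4 - 6.6)/1000 = 17.658 kPa.
Friction term = 1000*9.81*7.49/1000 = 73.477 kPa.
p_j = 143 + 17.658 - 73.477 = 87.18 kPa.

87.18


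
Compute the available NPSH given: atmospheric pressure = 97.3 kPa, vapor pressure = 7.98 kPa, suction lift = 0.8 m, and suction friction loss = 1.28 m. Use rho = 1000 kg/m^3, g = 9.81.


NPSHa = p_atm/(rho*g) - z_s - hf_s - p_vap/(rho*g).
p_atm/(rho*g) = 97.3*1000 / (1000*9.81) = 9.918 m.
p_vap/(rho*g) = 7.98*1000 / (1000*9.81) = 0.813 m.
NPSHa = 9.918 - 0.8 - 1.28 - 0.813
      = 7.02 m.

7.02


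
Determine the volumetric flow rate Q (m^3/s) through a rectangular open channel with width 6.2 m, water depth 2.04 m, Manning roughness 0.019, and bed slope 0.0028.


For a rectangular channel, the cross-sectional area A = b * y = 6.2 * 2.04 = 12.65 m^2.
The wetted perimeter P = b + 2y = 6.2 + 2*2.04 = 10.28 m.
Hydraulic radius R = A/P = 12.65/10.28 = 1.2304 m.
Velocity V = (1/n)*R^(2/3)*S^(1/2) = (1/0.019)*1.2304^(2/3)*0.0028^(1/2) = 3.1978 m/s.
Discharge Q = A * V = 12.65 * 3.1978 = 40.445 m^3/s.

40.445


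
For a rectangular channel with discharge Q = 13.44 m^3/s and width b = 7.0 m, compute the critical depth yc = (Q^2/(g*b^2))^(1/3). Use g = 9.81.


Using yc = (Q^2 / (g * b^2))^(1/3):
Q^2 = 13.44^2 = 180.63.
g * b^2 = 9.81 * 7.0^2 = 9.81 * 49.0 = 480.69.
Q^2 / (g*b^2) = 180.63 / 480.69 = 0.3758.
yc = 0.3758^(1/3) = 0.7216 m.

0.7216


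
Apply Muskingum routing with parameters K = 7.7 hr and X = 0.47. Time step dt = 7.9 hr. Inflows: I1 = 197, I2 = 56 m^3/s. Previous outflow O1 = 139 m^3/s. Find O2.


Muskingum coefficients:
denom = 2*K*(1-X) + dt = 2*7.7*(1-0.47) + 7.9 = 16.062.
C0 = (dt - 2*K*X)/denom = (7.9 - 2*7.7*0.47)/16.062 = 0.0412.
C1 = (dt + 2*K*X)/denom = (7.9 + 2*7.7*0.47)/16.062 = 0.9425.
C2 = (2*K*(1-X) - dt)/denom = 0.0163.
O2 = C0*I2 + C1*I1 + C2*O1
   = 0.0412*56 + 0.9425*197 + 0.0163*139
   = 190.24 m^3/s.

190.24


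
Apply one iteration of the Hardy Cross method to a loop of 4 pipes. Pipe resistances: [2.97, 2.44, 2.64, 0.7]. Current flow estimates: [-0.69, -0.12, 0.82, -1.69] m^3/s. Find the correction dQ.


Numerator terms (r*Q*|Q|): 2.97*-0.69*|-0.69| = -1.414; 2.44*-0.12*|-0.12| = -0.0351; 2.64*0.82*|0.82| = 1.7751; 0.7*-1.69*|-1.69| = -1.9993.
Sum of numerator = -1.6733.
Denominator terms (r*|Q|): 2.97*|-0.69| = 2.0493; 2.44*|-0.12| = 0.2928; 2.64*|0.82| = 2.1648; 0.7*|-1.69| = 1.183.
2 * sum of denominator = 2 * 5.6899 = 11.3798.
dQ = --1.6733 / 11.3798 = 0.147 m^3/s.

0.147


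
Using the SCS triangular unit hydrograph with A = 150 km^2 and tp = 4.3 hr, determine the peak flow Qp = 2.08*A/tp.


SCS formula: Qp = 2.08 * A / tp.
Qp = 2.08 * 150 / 4.3
   = 312.0 / 4.3
   = 72.56 m^3/s per cm.

72.56


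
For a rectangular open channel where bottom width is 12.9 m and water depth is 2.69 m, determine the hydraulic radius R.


For a rectangular section:
Flow area A = b * y = 12.9 * 2.69 = 34.7 m^2.
Wetted perimeter P = b + 2y = 12.9 + 2*2.69 = 18.28 m.
Hydraulic radius R = A/P = 34.7 / 18.28 = 1.8983 m.

1.8983


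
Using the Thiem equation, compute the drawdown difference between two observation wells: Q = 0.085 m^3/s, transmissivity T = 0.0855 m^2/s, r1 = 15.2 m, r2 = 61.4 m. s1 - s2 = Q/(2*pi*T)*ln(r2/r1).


Thiem equation: s1 - s2 = Q/(2*pi*T) * ln(r2/r1).
ln(r2/r1) = ln(61.4/15.2) = 1.3961.
Q/(2*pi*T) = 0.085 / (2*pi*0.0855) = 0.085 / 0.5372 = 0.1582.
s1 - s2 = 0.1582 * 1.3961 = 0.2209 m.

0.2209


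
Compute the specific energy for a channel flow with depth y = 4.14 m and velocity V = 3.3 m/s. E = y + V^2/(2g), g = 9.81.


Specific energy E = y + V^2/(2g).
Velocity head = V^2/(2g) = 3.3^2 / (2*9.81) = 10.89 / 19.62 = 0.555 m.
E = 4.14 + 0.555 = 4.695 m.

4.695


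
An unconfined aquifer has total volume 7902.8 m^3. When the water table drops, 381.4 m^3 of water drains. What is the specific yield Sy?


Specific yield Sy = Volume drained / Total volume.
Sy = 381.4 / 7902.8
   = 0.0483.

0.0483


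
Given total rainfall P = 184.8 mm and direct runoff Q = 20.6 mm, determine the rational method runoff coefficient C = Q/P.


The runoff coefficient C = runoff depth / rainfall depth.
C = 20.6 / 184.8
  = 0.1115.

0.1115


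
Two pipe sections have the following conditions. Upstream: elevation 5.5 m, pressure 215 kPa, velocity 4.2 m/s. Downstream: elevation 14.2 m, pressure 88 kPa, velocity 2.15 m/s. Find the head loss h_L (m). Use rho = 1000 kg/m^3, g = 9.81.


Total head at each section: H = z + p/(rho*g) + V^2/(2g).
H1 = 5.5 + 215*1000/(1000*9.81) + 4.2^2/(2*9.81)
   = 5.5 + 21.916 + 0.8991
   = 28.315 m.
H2 = 14.2 + 88*1000/(1000*9.81) + 2.15^2/(2*9.81)
   = 14.2 + 8.97 + 0.2356
   = 23.406 m.
h_L = H1 - H2 = 28.315 - 23.406 = 4.909 m.

4.909


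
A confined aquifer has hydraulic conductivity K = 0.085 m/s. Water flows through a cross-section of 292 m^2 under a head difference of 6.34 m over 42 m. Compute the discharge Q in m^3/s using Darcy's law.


Darcy's law: Q = K * A * i, where i = dh/L.
Hydraulic gradient i = 6.34 / 42 = 0.150952.
Q = 0.085 * 292 * 0.150952
  = 3.7466 m^3/s.

3.7466


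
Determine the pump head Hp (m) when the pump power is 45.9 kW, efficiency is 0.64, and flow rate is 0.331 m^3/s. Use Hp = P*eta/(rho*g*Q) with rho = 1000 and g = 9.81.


Pump head formula: Hp = P * eta / (rho * g * Q).
Numerator: P * eta = 45.9 * 1000 * 0.64 = 29376.0 W.
Denominator: rho * g * Q = 1000 * 9.81 * 0.331 = 3247.11.
Hp = 29376.0 / 3247.11 = 9.05 m.

9.05


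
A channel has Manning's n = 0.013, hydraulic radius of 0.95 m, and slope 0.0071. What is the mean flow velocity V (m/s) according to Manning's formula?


Manning's equation gives V = (1/n) * R^(2/3) * S^(1/2).
First, compute R^(2/3) = 0.95^(2/3) = 0.9664.
Next, S^(1/2) = 0.0071^(1/2) = 0.084261.
Then 1/n = 1/0.013 = 76.92.
V = 76.92 * 0.9664 * 0.084261 = 6.2638 m/s.

6.2638


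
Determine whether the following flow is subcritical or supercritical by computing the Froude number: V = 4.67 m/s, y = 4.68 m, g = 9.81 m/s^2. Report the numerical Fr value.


The Froude number is defined as Fr = V / sqrt(g*y).
g*y = 9.81 * 4.68 = 45.9108.
sqrt(g*y) = sqrt(45.9108) = 6.7758.
Fr = 4.67 / 6.7758 = 0.6892.
Since Fr < 1, the flow is subcritical.

0.6892


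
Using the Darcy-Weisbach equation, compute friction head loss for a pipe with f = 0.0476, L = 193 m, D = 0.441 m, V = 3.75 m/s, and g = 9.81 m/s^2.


Darcy-Weisbach equation: h_f = f * (L/D) * V^2/(2g).
f * L/D = 0.0476 * 193/0.441 = 20.8317.
V^2/(2g) = 3.75^2 / (2*9.81) = 14.0625 / 19.62 = 0.7167 m.
h_f = 20.8317 * 0.7167 = 14.931 m.

14.931


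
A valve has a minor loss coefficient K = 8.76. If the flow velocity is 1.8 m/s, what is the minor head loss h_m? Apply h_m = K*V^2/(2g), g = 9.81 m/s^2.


Minor loss formula: h_m = K * V^2/(2g).
V^2 = 1.8^2 = 3.24.
V^2/(2g) = 3.24 / 19.62 = 0.1651 m.
h_m = 8.76 * 0.1651 = 1.4466 m.

1.4466


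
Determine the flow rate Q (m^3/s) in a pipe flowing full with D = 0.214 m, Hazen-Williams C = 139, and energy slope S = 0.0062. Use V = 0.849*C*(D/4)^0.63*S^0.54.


For a full circular pipe, R = D/4 = 0.214/4 = 0.0535 m.
V = 0.849 * 139 * 0.0535^0.63 * 0.0062^0.54
  = 0.849 * 139 * 0.158075 * 0.064253
  = 1.1986 m/s.
Pipe area A = pi*D^2/4 = pi*0.214^2/4 = 0.036 m^2.
Q = A * V = 0.036 * 1.1986 = 0.0431 m^3/s.

0.0431


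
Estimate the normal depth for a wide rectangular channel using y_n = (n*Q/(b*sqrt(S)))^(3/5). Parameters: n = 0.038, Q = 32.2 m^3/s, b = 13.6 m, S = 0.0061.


We use the wide-channel approximation y_n = (n*Q/(b*sqrt(S)))^(3/5).
sqrt(S) = sqrt(0.0061) = 0.078102.
Numerator: n*Q = 0.038 * 32.2 = 1.2236.
Denominator: b*sqrt(S) = 13.6 * 0.078102 = 1.062187.
arg = 1.152.
y_n = 1.152^(3/5) = 1.0886 m.

1.0886


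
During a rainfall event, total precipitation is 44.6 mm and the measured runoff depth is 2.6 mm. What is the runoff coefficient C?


The runoff coefficient C = runoff depth / rainfall depth.
C = 2.6 / 44.6
  = 0.0583.

0.0583


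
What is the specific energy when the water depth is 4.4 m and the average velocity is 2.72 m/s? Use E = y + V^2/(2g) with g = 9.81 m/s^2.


Specific energy E = y + V^2/(2g).
Velocity head = V^2/(2g) = 2.72^2 / (2*9.81) = 7.3984 / 19.62 = 0.3771 m.
E = 4.4 + 0.3771 = 4.7771 m.

4.7771


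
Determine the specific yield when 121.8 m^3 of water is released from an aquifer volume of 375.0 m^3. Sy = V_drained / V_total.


Specific yield Sy = Volume drained / Total volume.
Sy = 121.8 / 375.0
   = 0.3248.

0.3248


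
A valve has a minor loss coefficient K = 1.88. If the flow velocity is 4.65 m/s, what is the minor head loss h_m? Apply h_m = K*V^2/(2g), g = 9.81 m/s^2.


Minor loss formula: h_m = K * V^2/(2g).
V^2 = 4.65^2 = 21.6225.
V^2/(2g) = 21.6225 / 19.62 = 1.1021 m.
h_m = 1.88 * 1.1021 = 2.0719 m.

2.0719


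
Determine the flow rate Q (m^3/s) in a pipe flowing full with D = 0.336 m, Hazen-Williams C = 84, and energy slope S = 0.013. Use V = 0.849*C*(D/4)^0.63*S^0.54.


For a full circular pipe, R = D/4 = 0.336/4 = 0.084 m.
V = 0.849 * 84 * 0.084^0.63 * 0.013^0.54
  = 0.849 * 84 * 0.210037 * 0.095836
  = 1.4355 m/s.
Pipe area A = pi*D^2/4 = pi*0.336^2/4 = 0.0887 m^2.
Q = A * V = 0.0887 * 1.4355 = 0.1273 m^3/s.

0.1273


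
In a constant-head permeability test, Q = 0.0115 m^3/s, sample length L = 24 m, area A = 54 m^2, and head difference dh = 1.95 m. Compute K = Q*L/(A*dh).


From K = Q*L / (A*dh):
Numerator: Q*L = 0.0115 * 24 = 0.276.
Denominator: A*dh = 54 * 1.95 = 105.3.
K = 0.276 / 105.3 = 0.002621 m/s.

0.002621


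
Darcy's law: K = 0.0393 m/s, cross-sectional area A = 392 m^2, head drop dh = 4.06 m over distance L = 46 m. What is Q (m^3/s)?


Darcy's law: Q = K * A * i, where i = dh/L.
Hydraulic gradient i = 4.06 / 46 = 0.088261.
Q = 0.0393 * 392 * 0.088261
  = 1.3597 m^3/s.

1.3597


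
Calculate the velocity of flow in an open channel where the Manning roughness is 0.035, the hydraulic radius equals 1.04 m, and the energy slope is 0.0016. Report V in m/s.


Manning's equation gives V = (1/n) * R^(2/3) * S^(1/2).
First, compute R^(2/3) = 1.04^(2/3) = 1.0265.
Next, S^(1/2) = 0.0016^(1/2) = 0.04.
Then 1/n = 1/0.035 = 28.57.
V = 28.57 * 1.0265 * 0.04 = 1.1731 m/s.

1.1731


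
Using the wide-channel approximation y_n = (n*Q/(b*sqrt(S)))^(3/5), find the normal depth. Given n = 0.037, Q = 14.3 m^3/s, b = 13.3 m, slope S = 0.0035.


We use the wide-channel approximation y_n = (n*Q/(b*sqrt(S)))^(3/5).
sqrt(S) = sqrt(0.0035) = 0.059161.
Numerator: n*Q = 0.037 * 14.3 = 0.5291.
Denominator: b*sqrt(S) = 13.3 * 0.059161 = 0.786841.
arg = 0.6724.
y_n = 0.6724^(3/5) = 0.7881 m.

0.7881


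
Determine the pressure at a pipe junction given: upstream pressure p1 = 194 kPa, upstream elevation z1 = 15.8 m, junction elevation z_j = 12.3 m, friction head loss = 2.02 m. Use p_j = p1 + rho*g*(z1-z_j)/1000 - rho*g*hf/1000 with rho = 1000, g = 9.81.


Junction pressure: p_j = p1 + rho*g*(z1 - z_j)/1000 - rho*g*hf/1000.
Elevation term = 1000*9.81*(15.8 - 12.3)/1000 = 34.335 kPa.
Friction term = 1000*9.81*2.02/1000 = 19.816 kPa.
p_j = 194 + 34.335 - 19.816 = 208.52 kPa.

208.52


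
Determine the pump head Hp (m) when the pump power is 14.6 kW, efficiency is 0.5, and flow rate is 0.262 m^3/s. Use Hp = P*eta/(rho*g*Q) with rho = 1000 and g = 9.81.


Pump head formula: Hp = P * eta / (rho * g * Q).
Numerator: P * eta = 14.6 * 1000 * 0.5 = 7300.0 W.
Denominator: rho * g * Q = 1000 * 9.81 * 0.262 = 2570.22.
Hp = 7300.0 / 2570.22 = 2.84 m.

2.84


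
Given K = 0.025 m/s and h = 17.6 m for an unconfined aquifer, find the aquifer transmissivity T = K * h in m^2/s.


Transmissivity is defined as T = K * h.
T = 0.025 * 17.6
  = 0.44 m^2/s.

0.44


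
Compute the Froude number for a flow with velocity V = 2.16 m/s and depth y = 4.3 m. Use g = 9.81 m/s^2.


The Froude number is defined as Fr = V / sqrt(g*y).
g*y = 9.81 * 4.3 = 42.183.
sqrt(g*y) = sqrt(42.183) = 6.4948.
Fr = 2.16 / 6.4948 = 0.3326.

0.3326


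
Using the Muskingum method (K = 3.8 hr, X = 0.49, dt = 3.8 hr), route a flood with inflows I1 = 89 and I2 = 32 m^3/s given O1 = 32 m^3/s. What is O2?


Muskingum coefficients:
denom = 2*K*(1-X) + dt = 2*3.8*(1-0.49) + 3.8 = 7.676.
C0 = (dt - 2*K*X)/denom = (3.8 - 2*3.8*0.49)/7.676 = 0.0099.
C1 = (dt + 2*K*X)/denom = (3.8 + 2*3.8*0.49)/7.676 = 0.9802.
C2 = (2*K*(1-X) - dt)/denom = 0.0099.
O2 = C0*I2 + C1*I1 + C2*O1
   = 0.0099*32 + 0.9802*89 + 0.0099*32
   = 87.87 m^3/s.

87.87


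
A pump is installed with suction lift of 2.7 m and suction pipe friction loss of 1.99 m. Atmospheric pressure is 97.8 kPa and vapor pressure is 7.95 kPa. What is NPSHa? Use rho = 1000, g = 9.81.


NPSHa = p_atm/(rho*g) - z_s - hf_s - p_vap/(rho*g).
p_atm/(rho*g) = 97.8*1000 / (1000*9.81) = 9.969 m.
p_vap/(rho*g) = 7.95*1000 / (1000*9.81) = 0.81 m.
NPSHa = 9.969 - 2.7 - 1.99 - 0.81
      = 4.47 m.

4.47


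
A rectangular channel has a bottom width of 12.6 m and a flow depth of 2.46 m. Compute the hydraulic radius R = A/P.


For a rectangular section:
Flow area A = b * y = 12.6 * 2.46 = 31.0 m^2.
Wetted perimeter P = b + 2y = 12.6 + 2*2.46 = 17.52 m.
Hydraulic radius R = A/P = 31.0 / 17.52 = 1.7692 m.

1.7692


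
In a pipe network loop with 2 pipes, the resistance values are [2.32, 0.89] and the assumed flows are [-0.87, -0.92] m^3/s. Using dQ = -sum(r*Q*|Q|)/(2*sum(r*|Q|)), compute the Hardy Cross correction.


Numerator terms (r*Q*|Q|): 2.32*-0.87*|-0.87| = -1.756; 0.89*-0.92*|-0.92| = -0.7533.
Sum of numerator = -2.5093.
Denominator terms (r*|Q|): 2.32*|-0.87| = 2.0184; 0.89*|-0.92| = 0.8188.
2 * sum of denominator = 2 * 2.8372 = 5.6744.
dQ = --2.5093 / 5.6744 = 0.4422 m^3/s.

0.4422


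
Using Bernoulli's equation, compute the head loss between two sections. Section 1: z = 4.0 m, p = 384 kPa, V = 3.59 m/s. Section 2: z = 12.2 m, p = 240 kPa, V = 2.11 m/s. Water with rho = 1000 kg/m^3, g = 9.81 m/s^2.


Total head at each section: H = z + p/(rho*g) + V^2/(2g).
H1 = 4.0 + 384*1000/(1000*9.81) + 3.59^2/(2*9.81)
   = 4.0 + 39.144 + 0.6569
   = 43.801 m.
H2 = 12.2 + 240*1000/(1000*9.81) + 2.11^2/(2*9.81)
   = 12.2 + 24.465 + 0.2269
   = 36.892 m.
h_L = H1 - H2 = 43.801 - 36.892 = 6.909 m.

6.909


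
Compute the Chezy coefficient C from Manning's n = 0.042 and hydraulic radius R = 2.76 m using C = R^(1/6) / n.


The Chezy coefficient relates to Manning's n through C = R^(1/6) / n.
R^(1/6) = 2.76^(1/6) = 1.184363.
C = 1.184363 / 0.042 = 28.2 m^(1/2)/s.

28.2


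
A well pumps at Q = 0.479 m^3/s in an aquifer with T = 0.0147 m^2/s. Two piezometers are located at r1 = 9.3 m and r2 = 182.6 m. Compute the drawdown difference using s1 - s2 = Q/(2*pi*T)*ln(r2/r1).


Thiem equation: s1 - s2 = Q/(2*pi*T) * ln(r2/r1).
ln(r2/r1) = ln(182.6/9.3) = 2.9773.
Q/(2*pi*T) = 0.479 / (2*pi*0.0147) = 0.479 / 0.0924 = 5.1861.
s1 - s2 = 5.1861 * 2.9773 = 15.4404 m.

15.4404


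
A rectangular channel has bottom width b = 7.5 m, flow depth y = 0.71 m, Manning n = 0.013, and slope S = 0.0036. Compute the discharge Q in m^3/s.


For a rectangular channel, the cross-sectional area A = b * y = 7.5 * 0.71 = 5.32 m^2.
The wetted perimeter P = b + 2y = 7.5 + 2*0.71 = 8.92 m.
Hydraulic radius R = A/P = 5.32/8.92 = 0.597 m.
Velocity V = (1/n)*R^(2/3)*S^(1/2) = (1/0.013)*0.597^(2/3)*0.0036^(1/2) = 3.2722 m/s.
Discharge Q = A * V = 5.32 * 3.2722 = 17.425 m^3/s.

17.425


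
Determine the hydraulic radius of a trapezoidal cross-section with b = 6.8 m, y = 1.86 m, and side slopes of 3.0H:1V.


For a trapezoidal section with side slope z:
A = (b + z*y)*y = (6.8 + 3.0*1.86)*1.86 = 23.027 m^2.
P = b + 2*y*sqrt(1 + z^2) = 6.8 + 2*1.86*sqrt(1 + 3.0^2) = 18.564 m.
R = A/P = 23.027 / 18.564 = 1.2404 m.

1.2404


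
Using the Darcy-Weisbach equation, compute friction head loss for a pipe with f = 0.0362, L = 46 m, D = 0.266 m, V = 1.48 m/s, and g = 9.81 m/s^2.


Darcy-Weisbach equation: h_f = f * (L/D) * V^2/(2g).
f * L/D = 0.0362 * 46/0.266 = 6.2602.
V^2/(2g) = 1.48^2 / (2*9.81) = 2.1904 / 19.62 = 0.1116 m.
h_f = 6.2602 * 0.1116 = 0.699 m.

0.699


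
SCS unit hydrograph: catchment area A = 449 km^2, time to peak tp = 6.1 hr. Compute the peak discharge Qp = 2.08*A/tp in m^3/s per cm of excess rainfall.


SCS formula: Qp = 2.08 * A / tp.
Qp = 2.08 * 449 / 6.1
   = 933.92 / 6.1
   = 153.1 m^3/s per cm.

153.1


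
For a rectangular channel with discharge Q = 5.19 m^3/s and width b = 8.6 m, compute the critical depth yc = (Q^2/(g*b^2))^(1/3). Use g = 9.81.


Using yc = (Q^2 / (g * b^2))^(1/3):
Q^2 = 5.19^2 = 26.94.
g * b^2 = 9.81 * 8.6^2 = 9.81 * 73.96 = 725.55.
Q^2 / (g*b^2) = 26.94 / 725.55 = 0.0371.
yc = 0.0371^(1/3) = 0.3336 m.

0.3336


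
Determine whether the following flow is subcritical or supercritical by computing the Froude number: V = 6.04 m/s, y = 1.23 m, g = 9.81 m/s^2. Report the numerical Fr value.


The Froude number is defined as Fr = V / sqrt(g*y).
g*y = 9.81 * 1.23 = 12.0663.
sqrt(g*y) = sqrt(12.0663) = 3.4737.
Fr = 6.04 / 3.4737 = 1.7388.
Since Fr > 1, the flow is supercritical.

1.7388


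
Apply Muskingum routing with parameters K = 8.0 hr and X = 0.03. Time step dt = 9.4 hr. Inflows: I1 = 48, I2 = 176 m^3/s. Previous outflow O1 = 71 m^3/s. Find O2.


Muskingum coefficients:
denom = 2*K*(1-X) + dt = 2*8.0*(1-0.03) + 9.4 = 24.92.
C0 = (dt - 2*K*X)/denom = (9.4 - 2*8.0*0.03)/24.92 = 0.3579.
C1 = (dt + 2*K*X)/denom = (9.4 + 2*8.0*0.03)/24.92 = 0.3965.
C2 = (2*K*(1-X) - dt)/denom = 0.2456.
O2 = C0*I2 + C1*I1 + C2*O1
   = 0.3579*176 + 0.3965*48 + 0.2456*71
   = 99.47 m^3/s.

99.47


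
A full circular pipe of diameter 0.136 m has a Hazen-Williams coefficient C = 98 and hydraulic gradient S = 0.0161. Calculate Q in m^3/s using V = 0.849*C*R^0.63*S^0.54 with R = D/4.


For a full circular pipe, R = D/4 = 0.136/4 = 0.034 m.
V = 0.849 * 98 * 0.034^0.63 * 0.0161^0.54
  = 0.849 * 98 * 0.118804 * 0.107569
  = 1.0633 m/s.
Pipe area A = pi*D^2/4 = pi*0.136^2/4 = 0.0145 m^2.
Q = A * V = 0.0145 * 1.0633 = 0.0154 m^3/s.

0.0154


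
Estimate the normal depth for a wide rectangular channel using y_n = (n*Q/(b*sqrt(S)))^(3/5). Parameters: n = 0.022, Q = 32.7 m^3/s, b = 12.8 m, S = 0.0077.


We use the wide-channel approximation y_n = (n*Q/(b*sqrt(S)))^(3/5).
sqrt(S) = sqrt(0.0077) = 0.08775.
Numerator: n*Q = 0.022 * 32.7 = 0.7194.
Denominator: b*sqrt(S) = 12.8 * 0.08775 = 1.1232.
arg = 0.6405.
y_n = 0.6405^(3/5) = 0.7654 m.

0.7654


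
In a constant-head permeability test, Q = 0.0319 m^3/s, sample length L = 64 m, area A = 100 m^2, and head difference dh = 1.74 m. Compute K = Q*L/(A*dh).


From K = Q*L / (A*dh):
Numerator: Q*L = 0.0319 * 64 = 2.0416.
Denominator: A*dh = 100 * 1.74 = 174.0.
K = 2.0416 / 174.0 = 0.011733 m/s.

0.011733


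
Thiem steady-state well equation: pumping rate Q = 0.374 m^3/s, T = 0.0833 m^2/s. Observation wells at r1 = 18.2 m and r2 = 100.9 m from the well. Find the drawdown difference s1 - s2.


Thiem equation: s1 - s2 = Q/(2*pi*T) * ln(r2/r1).
ln(r2/r1) = ln(100.9/18.2) = 1.7127.
Q/(2*pi*T) = 0.374 / (2*pi*0.0833) = 0.374 / 0.5234 = 0.7146.
s1 - s2 = 0.7146 * 1.7127 = 1.2239 m.

1.2239


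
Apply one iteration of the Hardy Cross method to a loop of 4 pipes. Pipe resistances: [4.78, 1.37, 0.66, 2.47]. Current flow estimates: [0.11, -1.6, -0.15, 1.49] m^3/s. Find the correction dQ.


Numerator terms (r*Q*|Q|): 4.78*0.11*|0.11| = 0.0578; 1.37*-1.6*|-1.6| = -3.5072; 0.66*-0.15*|-0.15| = -0.0149; 2.47*1.49*|1.49| = 5.4836.
Sum of numerator = 2.0194.
Denominator terms (r*|Q|): 4.78*|0.11| = 0.5258; 1.37*|-1.6| = 2.192; 0.66*|-0.15| = 0.099; 2.47*|1.49| = 3.6803.
2 * sum of denominator = 2 * 6.4971 = 12.9942.
dQ = -2.0194 / 12.9942 = -0.1554 m^3/s.

-0.1554


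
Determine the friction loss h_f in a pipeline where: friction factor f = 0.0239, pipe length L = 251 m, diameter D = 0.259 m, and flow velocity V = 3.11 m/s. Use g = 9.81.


Darcy-Weisbach equation: h_f = f * (L/D) * V^2/(2g).
f * L/D = 0.0239 * 251/0.259 = 23.1618.
V^2/(2g) = 3.11^2 / (2*9.81) = 9.6721 / 19.62 = 0.493 m.
h_f = 23.1618 * 0.493 = 11.418 m.

11.418


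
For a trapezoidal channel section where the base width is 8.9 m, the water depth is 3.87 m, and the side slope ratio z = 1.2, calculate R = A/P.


For a trapezoidal section with side slope z:
A = (b + z*y)*y = (8.9 + 1.2*3.87)*3.87 = 52.415 m^2.
P = b + 2*y*sqrt(1 + z^2) = 8.9 + 2*3.87*sqrt(1 + 1.2^2) = 20.99 m.
R = A/P = 52.415 / 20.99 = 2.4971 m.

2.4971


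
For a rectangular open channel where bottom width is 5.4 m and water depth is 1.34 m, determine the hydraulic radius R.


For a rectangular section:
Flow area A = b * y = 5.4 * 1.34 = 7.24 m^2.
Wetted perimeter P = b + 2y = 5.4 + 2*1.34 = 8.08 m.
Hydraulic radius R = A/P = 7.24 / 8.08 = 0.8955 m.

0.8955


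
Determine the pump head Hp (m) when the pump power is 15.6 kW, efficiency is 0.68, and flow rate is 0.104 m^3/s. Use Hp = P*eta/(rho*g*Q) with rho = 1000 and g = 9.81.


Pump head formula: Hp = P * eta / (rho * g * Q).
Numerator: P * eta = 15.6 * 1000 * 0.68 = 10608.0 W.
Denominator: rho * g * Q = 1000 * 9.81 * 0.104 = 1020.24.
Hp = 10608.0 / 1020.24 = 10.4 m.

10.4


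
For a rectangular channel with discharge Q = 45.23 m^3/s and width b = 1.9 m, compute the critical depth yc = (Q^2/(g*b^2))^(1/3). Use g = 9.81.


Using yc = (Q^2 / (g * b^2))^(1/3):
Q^2 = 45.23^2 = 2045.75.
g * b^2 = 9.81 * 1.9^2 = 9.81 * 3.61 = 35.41.
Q^2 / (g*b^2) = 2045.75 / 35.41 = 57.7732.
yc = 57.7732^(1/3) = 3.8657 m.

3.8657


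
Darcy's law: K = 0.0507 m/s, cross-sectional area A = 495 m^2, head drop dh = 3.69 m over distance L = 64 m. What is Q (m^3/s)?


Darcy's law: Q = K * A * i, where i = dh/L.
Hydraulic gradient i = 3.69 / 64 = 0.057656.
Q = 0.0507 * 495 * 0.057656
  = 1.447 m^3/s.

1.447


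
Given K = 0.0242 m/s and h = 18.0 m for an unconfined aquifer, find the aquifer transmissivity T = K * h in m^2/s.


Transmissivity is defined as T = K * h.
T = 0.0242 * 18.0
  = 0.4356 m^2/s.

0.4356


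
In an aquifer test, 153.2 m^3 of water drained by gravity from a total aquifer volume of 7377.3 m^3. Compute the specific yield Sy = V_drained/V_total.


Specific yield Sy = Volume drained / Total volume.
Sy = 153.2 / 7377.3
   = 0.0208.

0.0208


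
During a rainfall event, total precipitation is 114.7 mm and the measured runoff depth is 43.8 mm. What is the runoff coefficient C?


The runoff coefficient C = runoff depth / rainfall depth.
C = 43.8 / 114.7
  = 0.3819.

0.3819


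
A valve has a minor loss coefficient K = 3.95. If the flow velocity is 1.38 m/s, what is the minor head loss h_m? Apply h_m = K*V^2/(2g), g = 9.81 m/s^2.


Minor loss formula: h_m = K * V^2/(2g).
V^2 = 1.38^2 = 1.9044.
V^2/(2g) = 1.9044 / 19.62 = 0.0971 m.
h_m = 3.95 * 0.0971 = 0.3834 m.

0.3834


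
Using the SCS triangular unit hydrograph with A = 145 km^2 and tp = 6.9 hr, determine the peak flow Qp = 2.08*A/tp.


SCS formula: Qp = 2.08 * A / tp.
Qp = 2.08 * 145 / 6.9
   = 301.6 / 6.9
   = 43.71 m^3/s per cm.

43.71


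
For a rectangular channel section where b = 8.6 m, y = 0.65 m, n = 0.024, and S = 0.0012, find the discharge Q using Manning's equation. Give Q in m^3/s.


For a rectangular channel, the cross-sectional area A = b * y = 8.6 * 0.65 = 5.59 m^2.
The wetted perimeter P = b + 2y = 8.6 + 2*0.65 = 9.9 m.
Hydraulic radius R = A/P = 5.59/9.9 = 0.5646 m.
Velocity V = (1/n)*R^(2/3)*S^(1/2) = (1/0.024)*0.5646^(2/3)*0.0012^(1/2) = 0.986 m/s.
Discharge Q = A * V = 5.59 * 0.986 = 5.512 m^3/s.

5.512


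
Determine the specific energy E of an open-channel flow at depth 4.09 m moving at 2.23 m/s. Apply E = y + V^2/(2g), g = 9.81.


Specific energy E = y + V^2/(2g).
Velocity head = V^2/(2g) = 2.23^2 / (2*9.81) = 4.9729 / 19.62 = 0.2535 m.
E = 4.09 + 0.2535 = 4.3435 m.

4.3435


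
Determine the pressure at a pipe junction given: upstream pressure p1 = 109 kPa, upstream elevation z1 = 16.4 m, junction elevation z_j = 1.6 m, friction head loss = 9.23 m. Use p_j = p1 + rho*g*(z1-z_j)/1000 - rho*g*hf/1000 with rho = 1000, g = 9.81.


Junction pressure: p_j = p1 + rho*g*(z1 - z_j)/1000 - rho*g*hf/1000.
Elevation term = 1000*9.81*(16.4 - 1.6)/1000 = 145.188 kPa.
Friction term = 1000*9.81*9.23/1000 = 90.546 kPa.
p_j = 109 + 145.188 - 90.546 = 163.64 kPa.

163.64


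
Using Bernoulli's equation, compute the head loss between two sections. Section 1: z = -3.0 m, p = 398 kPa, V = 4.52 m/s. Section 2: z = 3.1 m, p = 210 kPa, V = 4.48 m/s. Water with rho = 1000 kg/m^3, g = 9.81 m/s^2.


Total head at each section: H = z + p/(rho*g) + V^2/(2g).
H1 = -3.0 + 398*1000/(1000*9.81) + 4.52^2/(2*9.81)
   = -3.0 + 40.571 + 1.0413
   = 38.612 m.
H2 = 3.1 + 210*1000/(1000*9.81) + 4.48^2/(2*9.81)
   = 3.1 + 21.407 + 1.023
   = 25.53 m.
h_L = H1 - H2 = 38.612 - 25.53 = 13.082 m.

13.082


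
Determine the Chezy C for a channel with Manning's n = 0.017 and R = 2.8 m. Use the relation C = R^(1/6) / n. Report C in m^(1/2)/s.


The Chezy coefficient relates to Manning's n through C = R^(1/6) / n.
R^(1/6) = 2.8^(1/6) = 1.187207.
C = 1.187207 / 0.017 = 69.84 m^(1/2)/s.

69.84


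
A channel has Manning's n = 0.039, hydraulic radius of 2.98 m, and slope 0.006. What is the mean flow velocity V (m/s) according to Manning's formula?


Manning's equation gives V = (1/n) * R^(2/3) * S^(1/2).
First, compute R^(2/3) = 2.98^(2/3) = 2.0708.
Next, S^(1/2) = 0.006^(1/2) = 0.07746.
Then 1/n = 1/0.039 = 25.64.
V = 25.64 * 2.0708 * 0.07746 = 4.113 m/s.

4.113


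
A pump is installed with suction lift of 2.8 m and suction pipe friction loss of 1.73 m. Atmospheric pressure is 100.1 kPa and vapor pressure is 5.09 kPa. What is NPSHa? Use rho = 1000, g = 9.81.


NPSHa = p_atm/(rho*g) - z_s - hf_s - p_vap/(rho*g).
p_atm/(rho*g) = 100.1*1000 / (1000*9.81) = 10.204 m.
p_vap/(rho*g) = 5.09*1000 / (1000*9.81) = 0.519 m.
NPSHa = 10.204 - 2.8 - 1.73 - 0.519
      = 5.16 m.

5.16


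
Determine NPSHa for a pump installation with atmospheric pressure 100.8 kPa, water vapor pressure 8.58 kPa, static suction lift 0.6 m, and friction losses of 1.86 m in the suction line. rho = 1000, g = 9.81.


NPSHa = p_atm/(rho*g) - z_s - hf_s - p_vap/(rho*g).
p_atm/(rho*g) = 100.8*1000 / (1000*9.81) = 10.275 m.
p_vap/(rho*g) = 8.58*1000 / (1000*9.81) = 0.875 m.
NPSHa = 10.275 - 0.6 - 1.86 - 0.875
      = 6.94 m.

6.94


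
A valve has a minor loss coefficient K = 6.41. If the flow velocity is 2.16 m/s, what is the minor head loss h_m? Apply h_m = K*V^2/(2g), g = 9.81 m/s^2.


Minor loss formula: h_m = K * V^2/(2g).
V^2 = 2.16^2 = 4.6656.
V^2/(2g) = 4.6656 / 19.62 = 0.2378 m.
h_m = 6.41 * 0.2378 = 1.5243 m.

1.5243


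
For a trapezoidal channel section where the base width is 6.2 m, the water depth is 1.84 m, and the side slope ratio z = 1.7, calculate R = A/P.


For a trapezoidal section with side slope z:
A = (b + z*y)*y = (6.2 + 1.7*1.84)*1.84 = 17.164 m^2.
P = b + 2*y*sqrt(1 + z^2) = 6.2 + 2*1.84*sqrt(1 + 1.7^2) = 13.458 m.
R = A/P = 17.164 / 13.458 = 1.2753 m.

1.2753


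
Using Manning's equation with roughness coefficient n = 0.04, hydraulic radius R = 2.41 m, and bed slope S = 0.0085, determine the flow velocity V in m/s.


Manning's equation gives V = (1/n) * R^(2/3) * S^(1/2).
First, compute R^(2/3) = 2.41^(2/3) = 1.7975.
Next, S^(1/2) = 0.0085^(1/2) = 0.092195.
Then 1/n = 1/0.04 = 25.0.
V = 25.0 * 1.7975 * 0.092195 = 4.1431 m/s.

4.1431


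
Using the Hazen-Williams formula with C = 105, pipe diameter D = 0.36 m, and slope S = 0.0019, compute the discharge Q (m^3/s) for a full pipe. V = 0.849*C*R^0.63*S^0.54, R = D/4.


For a full circular pipe, R = D/4 = 0.36/4 = 0.09 m.
V = 0.849 * 105 * 0.09^0.63 * 0.0019^0.54
  = 0.849 * 105 * 0.219368 * 0.033926
  = 0.6634 m/s.
Pipe area A = pi*D^2/4 = pi*0.36^2/4 = 0.1018 m^2.
Q = A * V = 0.1018 * 0.6634 = 0.0675 m^3/s.

0.0675


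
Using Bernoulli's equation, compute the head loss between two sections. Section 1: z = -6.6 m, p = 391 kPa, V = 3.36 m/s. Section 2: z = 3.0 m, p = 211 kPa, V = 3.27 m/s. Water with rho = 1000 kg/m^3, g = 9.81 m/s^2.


Total head at each section: H = z + p/(rho*g) + V^2/(2g).
H1 = -6.6 + 391*1000/(1000*9.81) + 3.36^2/(2*9.81)
   = -6.6 + 39.857 + 0.5754
   = 33.833 m.
H2 = 3.0 + 211*1000/(1000*9.81) + 3.27^2/(2*9.81)
   = 3.0 + 21.509 + 0.545
   = 25.054 m.
h_L = H1 - H2 = 33.833 - 25.054 = 8.779 m.

8.779


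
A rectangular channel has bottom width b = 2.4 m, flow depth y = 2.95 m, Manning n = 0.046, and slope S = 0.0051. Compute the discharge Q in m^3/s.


For a rectangular channel, the cross-sectional area A = b * y = 2.4 * 2.95 = 7.08 m^2.
The wetted perimeter P = b + 2y = 2.4 + 2*2.95 = 8.3 m.
Hydraulic radius R = A/P = 7.08/8.3 = 0.853 m.
Velocity V = (1/n)*R^(2/3)*S^(1/2) = (1/0.046)*0.853^(2/3)*0.0051^(1/2) = 1.3964 m/s.
Discharge Q = A * V = 7.08 * 1.3964 = 9.886 m^3/s.

9.886


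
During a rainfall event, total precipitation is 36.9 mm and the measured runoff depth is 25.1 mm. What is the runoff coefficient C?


The runoff coefficient C = runoff depth / rainfall depth.
C = 25.1 / 36.9
  = 0.6802.

0.6802


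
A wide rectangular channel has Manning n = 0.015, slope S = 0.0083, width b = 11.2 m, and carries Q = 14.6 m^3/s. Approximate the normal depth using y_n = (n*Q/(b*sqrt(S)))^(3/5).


We use the wide-channel approximation y_n = (n*Q/(b*sqrt(S)))^(3/5).
sqrt(S) = sqrt(0.0083) = 0.091104.
Numerator: n*Q = 0.015 * 14.6 = 0.219.
Denominator: b*sqrt(S) = 11.2 * 0.091104 = 1.020365.
arg = 0.2146.
y_n = 0.2146^(3/5) = 0.3972 m.

0.3972


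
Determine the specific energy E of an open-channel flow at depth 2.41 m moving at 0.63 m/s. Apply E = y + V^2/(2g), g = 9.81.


Specific energy E = y + V^2/(2g).
Velocity head = V^2/(2g) = 0.63^2 / (2*9.81) = 0.3969 / 19.62 = 0.0202 m.
E = 2.41 + 0.0202 = 2.4302 m.

2.4302


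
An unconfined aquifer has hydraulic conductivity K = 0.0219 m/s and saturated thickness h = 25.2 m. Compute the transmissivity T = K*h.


Transmissivity is defined as T = K * h.
T = 0.0219 * 25.2
  = 0.5519 m^2/s.

0.5519


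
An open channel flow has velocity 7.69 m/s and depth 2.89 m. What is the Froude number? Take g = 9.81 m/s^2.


The Froude number is defined as Fr = V / sqrt(g*y).
g*y = 9.81 * 2.89 = 28.3509.
sqrt(g*y) = sqrt(28.3509) = 5.3246.
Fr = 7.69 / 5.3246 = 1.4443.

1.4443


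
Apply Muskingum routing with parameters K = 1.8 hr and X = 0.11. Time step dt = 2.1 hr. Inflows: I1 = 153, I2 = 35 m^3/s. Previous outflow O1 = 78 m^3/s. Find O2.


Muskingum coefficients:
denom = 2*K*(1-X) + dt = 2*1.8*(1-0.11) + 2.1 = 5.304.
C0 = (dt - 2*K*X)/denom = (2.1 - 2*1.8*0.11)/5.304 = 0.3213.
C1 = (dt + 2*K*X)/denom = (2.1 + 2*1.8*0.11)/5.304 = 0.4706.
C2 = (2*K*(1-X) - dt)/denom = 0.2081.
O2 = C0*I2 + C1*I1 + C2*O1
   = 0.3213*35 + 0.4706*153 + 0.2081*78
   = 99.48 m^3/s.

99.48


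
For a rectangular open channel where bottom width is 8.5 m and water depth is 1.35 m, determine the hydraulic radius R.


For a rectangular section:
Flow area A = b * y = 8.5 * 1.35 = 11.48 m^2.
Wetted perimeter P = b + 2y = 8.5 + 2*1.35 = 11.2 m.
Hydraulic radius R = A/P = 11.48 / 11.2 = 1.0246 m.

1.0246


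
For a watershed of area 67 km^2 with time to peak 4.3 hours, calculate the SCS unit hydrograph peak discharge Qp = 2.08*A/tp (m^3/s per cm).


SCS formula: Qp = 2.08 * A / tp.
Qp = 2.08 * 67 / 4.3
   = 139.36 / 4.3
   = 32.41 m^3/s per cm.

32.41


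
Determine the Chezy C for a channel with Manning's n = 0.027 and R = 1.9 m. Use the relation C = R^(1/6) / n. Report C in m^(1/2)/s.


The Chezy coefficient relates to Manning's n through C = R^(1/6) / n.
R^(1/6) = 1.9^(1/6) = 1.112907.
C = 1.112907 / 0.027 = 41.22 m^(1/2)/s.

41.22


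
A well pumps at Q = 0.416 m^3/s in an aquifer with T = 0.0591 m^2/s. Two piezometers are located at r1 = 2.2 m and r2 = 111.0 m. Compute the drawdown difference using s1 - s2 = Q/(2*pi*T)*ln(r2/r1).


Thiem equation: s1 - s2 = Q/(2*pi*T) * ln(r2/r1).
ln(r2/r1) = ln(111.0/2.2) = 3.9211.
Q/(2*pi*T) = 0.416 / (2*pi*0.0591) = 0.416 / 0.3713 = 1.1203.
s1 - s2 = 1.1203 * 3.9211 = 4.3927 m.

4.3927


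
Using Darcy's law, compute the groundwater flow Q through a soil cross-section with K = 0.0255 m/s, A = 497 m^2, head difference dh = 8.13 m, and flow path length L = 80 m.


Darcy's law: Q = K * A * i, where i = dh/L.
Hydraulic gradient i = 8.13 / 80 = 0.101625.
Q = 0.0255 * 497 * 0.101625
  = 1.2879 m^3/s.

1.2879


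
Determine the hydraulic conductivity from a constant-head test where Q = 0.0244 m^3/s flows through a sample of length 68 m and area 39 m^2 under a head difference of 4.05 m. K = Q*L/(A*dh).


From K = Q*L / (A*dh):
Numerator: Q*L = 0.0244 * 68 = 1.6592.
Denominator: A*dh = 39 * 4.05 = 157.95.
K = 1.6592 / 157.95 = 0.010505 m/s.

0.010505


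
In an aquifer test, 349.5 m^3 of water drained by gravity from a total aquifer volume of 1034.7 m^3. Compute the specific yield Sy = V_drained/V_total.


Specific yield Sy = Volume drained / Total volume.
Sy = 349.5 / 1034.7
   = 0.3378.

0.3378


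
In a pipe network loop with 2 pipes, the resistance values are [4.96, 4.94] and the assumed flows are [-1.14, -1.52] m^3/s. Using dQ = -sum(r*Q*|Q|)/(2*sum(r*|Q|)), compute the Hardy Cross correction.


Numerator terms (r*Q*|Q|): 4.96*-1.14*|-1.14| = -6.446; 4.94*-1.52*|-1.52| = -11.4134.
Sum of numerator = -17.8594.
Denominator terms (r*|Q|): 4.96*|-1.14| = 5.6544; 4.94*|-1.52| = 7.5088.
2 * sum of denominator = 2 * 13.1632 = 26.3264.
dQ = --17.8594 / 26.3264 = 0.6784 m^3/s.

0.6784


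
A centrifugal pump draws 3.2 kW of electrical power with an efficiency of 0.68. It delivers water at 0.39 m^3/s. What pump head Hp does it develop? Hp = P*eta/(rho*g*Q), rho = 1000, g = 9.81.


Pump head formula: Hp = P * eta / (rho * g * Q).
Numerator: P * eta = 3.2 * 1000 * 0.68 = 2176.0 W.
Denominator: rho * g * Q = 1000 * 9.81 * 0.39 = 3825.9.
Hp = 2176.0 / 3825.9 = 0.57 m.

0.57


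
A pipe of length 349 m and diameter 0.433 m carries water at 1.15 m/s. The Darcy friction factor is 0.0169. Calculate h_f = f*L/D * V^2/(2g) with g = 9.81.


Darcy-Weisbach equation: h_f = f * (L/D) * V^2/(2g).
f * L/D = 0.0169 * 349/0.433 = 13.6215.
V^2/(2g) = 1.15^2 / (2*9.81) = 1.3225 / 19.62 = 0.0674 m.
h_f = 13.6215 * 0.0674 = 0.918 m.

0.918


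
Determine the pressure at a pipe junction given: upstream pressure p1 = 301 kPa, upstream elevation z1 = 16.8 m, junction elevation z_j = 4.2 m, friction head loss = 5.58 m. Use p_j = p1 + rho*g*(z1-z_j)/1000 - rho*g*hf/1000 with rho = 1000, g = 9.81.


Junction pressure: p_j = p1 + rho*g*(z1 - z_j)/1000 - rho*g*hf/1000.
Elevation term = 1000*9.81*(16.8 - 4.2)/1000 = 123.606 kPa.
Friction term = 1000*9.81*5.58/1000 = 54.74 kPa.
p_j = 301 + 123.606 - 54.74 = 369.87 kPa.

369.87


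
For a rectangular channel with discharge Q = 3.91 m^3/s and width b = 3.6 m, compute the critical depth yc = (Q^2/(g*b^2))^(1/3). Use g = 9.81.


Using yc = (Q^2 / (g * b^2))^(1/3):
Q^2 = 3.91^2 = 15.29.
g * b^2 = 9.81 * 3.6^2 = 9.81 * 12.96 = 127.14.
Q^2 / (g*b^2) = 15.29 / 127.14 = 0.1203.
yc = 0.1203^(1/3) = 0.4936 m.

0.4936


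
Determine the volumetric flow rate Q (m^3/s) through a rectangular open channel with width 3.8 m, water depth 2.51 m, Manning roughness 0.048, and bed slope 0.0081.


For a rectangular channel, the cross-sectional area A = b * y = 3.8 * 2.51 = 9.54 m^2.
The wetted perimeter P = b + 2y = 3.8 + 2*2.51 = 8.82 m.
Hydraulic radius R = A/P = 9.54/8.82 = 1.0814 m.
Velocity V = (1/n)*R^(2/3)*S^(1/2) = (1/0.048)*1.0814^(2/3)*0.0081^(1/2) = 1.9754 m/s.
Discharge Q = A * V = 9.54 * 1.9754 = 18.842 m^3/s.

18.842


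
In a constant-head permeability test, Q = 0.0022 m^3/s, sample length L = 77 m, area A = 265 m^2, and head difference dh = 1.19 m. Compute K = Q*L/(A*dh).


From K = Q*L / (A*dh):
Numerator: Q*L = 0.0022 * 77 = 0.1694.
Denominator: A*dh = 265 * 1.19 = 315.35.
K = 0.1694 / 315.35 = 0.000537 m/s.

0.000537


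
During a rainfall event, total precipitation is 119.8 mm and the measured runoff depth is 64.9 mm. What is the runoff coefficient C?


The runoff coefficient C = runoff depth / rainfall depth.
C = 64.9 / 119.8
  = 0.5417.

0.5417


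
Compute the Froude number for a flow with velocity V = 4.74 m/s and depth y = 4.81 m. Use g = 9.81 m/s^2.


The Froude number is defined as Fr = V / sqrt(g*y).
g*y = 9.81 * 4.81 = 47.1861.
sqrt(g*y) = sqrt(47.1861) = 6.8692.
Fr = 4.74 / 6.8692 = 0.69.

0.69


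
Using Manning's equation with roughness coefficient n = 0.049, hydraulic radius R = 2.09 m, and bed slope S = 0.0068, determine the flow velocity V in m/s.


Manning's equation gives V = (1/n) * R^(2/3) * S^(1/2).
First, compute R^(2/3) = 2.09^(2/3) = 1.6347.
Next, S^(1/2) = 0.0068^(1/2) = 0.082462.
Then 1/n = 1/0.049 = 20.41.
V = 20.41 * 1.6347 * 0.082462 = 2.751 m/s.

2.751


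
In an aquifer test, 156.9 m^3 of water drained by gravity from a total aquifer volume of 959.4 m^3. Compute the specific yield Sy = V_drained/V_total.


Specific yield Sy = Volume drained / Total volume.
Sy = 156.9 / 959.4
   = 0.1635.

0.1635


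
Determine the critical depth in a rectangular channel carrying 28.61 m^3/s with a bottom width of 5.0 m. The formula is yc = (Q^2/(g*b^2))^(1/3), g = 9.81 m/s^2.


Using yc = (Q^2 / (g * b^2))^(1/3):
Q^2 = 28.61^2 = 818.53.
g * b^2 = 9.81 * 5.0^2 = 9.81 * 25.0 = 245.25.
Q^2 / (g*b^2) = 818.53 / 245.25 = 3.3375.
yc = 3.3375^(1/3) = 1.4944 m.

1.4944
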